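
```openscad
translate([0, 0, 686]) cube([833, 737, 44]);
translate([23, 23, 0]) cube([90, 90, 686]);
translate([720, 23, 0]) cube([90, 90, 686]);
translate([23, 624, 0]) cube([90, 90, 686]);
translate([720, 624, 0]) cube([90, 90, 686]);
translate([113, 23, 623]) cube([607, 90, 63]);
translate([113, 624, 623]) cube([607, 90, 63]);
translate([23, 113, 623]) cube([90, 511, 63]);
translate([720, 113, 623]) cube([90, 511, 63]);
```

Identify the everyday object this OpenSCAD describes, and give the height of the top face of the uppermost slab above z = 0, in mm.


A table. The table height is 730 mm.

A 833×737×44 slab sits at z = 686 on four 90 mm square posts — a table. The top surface is at 686 + 44 = 730 mm.


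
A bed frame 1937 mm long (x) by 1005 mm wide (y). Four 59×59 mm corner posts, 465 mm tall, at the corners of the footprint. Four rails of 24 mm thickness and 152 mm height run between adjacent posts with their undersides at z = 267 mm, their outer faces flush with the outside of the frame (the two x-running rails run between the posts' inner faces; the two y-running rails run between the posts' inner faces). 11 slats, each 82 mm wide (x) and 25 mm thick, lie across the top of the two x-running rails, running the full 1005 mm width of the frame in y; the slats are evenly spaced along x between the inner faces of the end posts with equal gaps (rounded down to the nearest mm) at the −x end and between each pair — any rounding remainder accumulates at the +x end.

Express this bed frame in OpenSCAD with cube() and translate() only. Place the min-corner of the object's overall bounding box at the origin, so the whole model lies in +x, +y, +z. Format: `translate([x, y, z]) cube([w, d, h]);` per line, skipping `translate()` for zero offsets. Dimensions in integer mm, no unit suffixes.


cube([59, 59, 465]);
translate([0, 946, 0]) cube([59, 59, 465]);
translate([1878, 0, 0]) cube([59, 59, 465]);
translate([1878, 946, 0]) cube([59, 59, 465]);
translate([59, 0, 267]) cube([1819, 24, 152]);
translate([59, 981, 267]) cube([1819, 24, 152]);
translate([0, 59, 267]) cube([24, 887, 152]);
translate([1913, 59, 267]) cube([24, 887, 152]);
translate([135, 0, 419]) cube([82, 1005, 25]);
translate([293, 0, 419]) cube([82, 1005, 25]);
translate([451, 0, 419]) cube([82, 1005, 25]);
translate([609, 0, 419]) cube([82, 1005, 25]);
translate([767, 0, 419]) cube([82, 1005, 25]);
translate([925, 0, 419]) cube([82, 1005, 25]);
translate([1083, 0, 419]) cube([82, 1005, 25]);
translate([1241, 0, 419]) cube([82, 1005, 25]);
translate([1399, 0, 419]) cube([82, 1005, 25]);
translate([1557, 0, 419]) cube([82, 1005, 25]);
translate([1715, 0, 419]) cube([82, 1005, 25]);


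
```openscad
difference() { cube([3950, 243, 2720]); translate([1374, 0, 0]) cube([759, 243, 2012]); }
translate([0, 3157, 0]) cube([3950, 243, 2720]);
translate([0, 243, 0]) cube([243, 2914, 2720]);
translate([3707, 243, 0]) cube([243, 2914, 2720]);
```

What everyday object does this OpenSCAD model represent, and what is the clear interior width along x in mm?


A single room. The interior width is 3464 mm.

Four walls enclosing a rectangle with a door in the front wall — a room. Outside width 3950 minus two 243 mm walls gives 3464 mm.


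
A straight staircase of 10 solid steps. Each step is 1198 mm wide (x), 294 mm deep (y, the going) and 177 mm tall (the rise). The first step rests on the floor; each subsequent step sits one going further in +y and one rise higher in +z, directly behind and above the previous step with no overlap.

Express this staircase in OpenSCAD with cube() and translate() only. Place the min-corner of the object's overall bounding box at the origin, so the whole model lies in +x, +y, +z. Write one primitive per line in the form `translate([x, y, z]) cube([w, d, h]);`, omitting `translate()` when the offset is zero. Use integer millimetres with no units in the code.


cube([1198, 294, 177]);
translate([0, 294, 177]) cube([1198, 294, 177]);
translate([0, 588, 354]) cube([1198, 294, 177]);
translate([0, 882, 531]) cube([1198, 294, 177]);
translate([0, 1176, 708]) cube([1198, 294, 177]);
translate([0, 1470, 885]) cube([1198, 294, 177]);
translate([0, 1764, 1062]) cube([1198, 294, 177]);
translate([0, 2058, 1239]) cube([1198, 294, 177]);
translate([0, 2352, 1416]) cube([1198, 294, 177]);
translate([0, 2646, 1593]) cube([1198, 294, 177]);


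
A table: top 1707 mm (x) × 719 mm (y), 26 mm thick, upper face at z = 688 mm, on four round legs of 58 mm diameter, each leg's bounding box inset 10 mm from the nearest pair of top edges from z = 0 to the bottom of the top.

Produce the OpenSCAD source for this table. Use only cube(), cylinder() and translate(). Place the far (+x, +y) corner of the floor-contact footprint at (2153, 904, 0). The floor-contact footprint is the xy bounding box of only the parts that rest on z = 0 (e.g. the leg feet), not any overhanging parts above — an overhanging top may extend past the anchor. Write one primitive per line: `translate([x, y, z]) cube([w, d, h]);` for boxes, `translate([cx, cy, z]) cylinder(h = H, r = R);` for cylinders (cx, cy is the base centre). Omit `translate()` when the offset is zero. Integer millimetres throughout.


translate([456, 195, 662]) cube([1707, 719, 26]);
translate([495, 234, 0]) cylinder(h = 662, r = 29);
translate([2124, 234, 0]) cylinder(h = 662, r = 29);
translate([495, 875, 0]) cylinder(h = 662, r = 29);
translate([2124, 875, 0]) cylinder(h = 662, r = 29);


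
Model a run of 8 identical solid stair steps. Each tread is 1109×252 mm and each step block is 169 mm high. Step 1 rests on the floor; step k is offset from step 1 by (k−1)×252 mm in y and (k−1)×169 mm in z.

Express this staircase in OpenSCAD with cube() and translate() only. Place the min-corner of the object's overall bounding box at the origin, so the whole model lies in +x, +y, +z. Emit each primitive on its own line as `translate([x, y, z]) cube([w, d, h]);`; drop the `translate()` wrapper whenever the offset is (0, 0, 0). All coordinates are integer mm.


cube([1109, 252, 169]);
translate([0, 252, 169]) cube([1109, 252, 169]);
translate([0, 504, 338]) cube([1109, 252, 169]);
translate([0, 756, 507]) cube([1109, 252, 169]);
translate([0, 1008, 676]) cube([1109, 252, 169]);
translate([0, 1260, 845]) cube([1109, 252, 169]);
translate([0, 1512, 1014]) cube([1109, 252, 169]);
translate([0, 1764, 1183]) cube([1109, 252, 169]);


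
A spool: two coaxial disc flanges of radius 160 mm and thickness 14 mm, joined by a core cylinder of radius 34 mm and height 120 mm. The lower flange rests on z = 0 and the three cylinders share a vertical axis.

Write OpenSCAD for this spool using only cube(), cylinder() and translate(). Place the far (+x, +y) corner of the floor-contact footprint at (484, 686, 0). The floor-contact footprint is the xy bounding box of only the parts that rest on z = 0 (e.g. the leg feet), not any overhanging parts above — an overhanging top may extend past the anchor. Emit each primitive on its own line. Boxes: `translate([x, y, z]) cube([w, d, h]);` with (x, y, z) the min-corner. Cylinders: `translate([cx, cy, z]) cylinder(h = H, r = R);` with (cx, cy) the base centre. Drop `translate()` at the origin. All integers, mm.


translate([324, 526, 0]) cylinder(h = 14, r = 160);
translate([324, 526, 14]) cylinder(h = 120, r = 34);
translate([324, 526, 134]) cylinder(h = 14, r = 160);


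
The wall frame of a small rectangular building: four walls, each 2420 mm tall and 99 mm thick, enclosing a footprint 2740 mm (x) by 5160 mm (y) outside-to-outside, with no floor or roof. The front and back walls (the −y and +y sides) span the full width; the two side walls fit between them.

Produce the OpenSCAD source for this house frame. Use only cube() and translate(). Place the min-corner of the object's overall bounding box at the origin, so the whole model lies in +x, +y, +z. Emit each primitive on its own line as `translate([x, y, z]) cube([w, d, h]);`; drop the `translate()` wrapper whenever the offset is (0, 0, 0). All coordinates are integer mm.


cube([2740, 99, 2420]);
translate([0, 5061, 0]) cube([2740, 99, 2420]);
translate([0, 99, 0]) cube([99, 4962, 2420]);
translate([2641, 99, 0]) cube([99, 4962, 2420]);


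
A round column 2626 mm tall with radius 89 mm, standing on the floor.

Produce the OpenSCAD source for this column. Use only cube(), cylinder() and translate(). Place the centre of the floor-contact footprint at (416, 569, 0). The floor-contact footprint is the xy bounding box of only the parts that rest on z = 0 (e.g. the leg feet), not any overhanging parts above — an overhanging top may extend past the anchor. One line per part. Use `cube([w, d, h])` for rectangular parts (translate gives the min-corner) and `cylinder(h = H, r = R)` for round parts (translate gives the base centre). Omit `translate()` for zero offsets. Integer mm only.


translate([416, 569, 0]) cylinder(h = 2626, r = 89);


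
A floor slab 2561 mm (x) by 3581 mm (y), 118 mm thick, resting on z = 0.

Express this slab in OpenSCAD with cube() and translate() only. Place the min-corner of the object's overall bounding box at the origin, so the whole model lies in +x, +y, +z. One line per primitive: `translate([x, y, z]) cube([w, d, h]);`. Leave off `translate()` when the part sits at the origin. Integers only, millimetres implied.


cube([2561, 3581, 118]);


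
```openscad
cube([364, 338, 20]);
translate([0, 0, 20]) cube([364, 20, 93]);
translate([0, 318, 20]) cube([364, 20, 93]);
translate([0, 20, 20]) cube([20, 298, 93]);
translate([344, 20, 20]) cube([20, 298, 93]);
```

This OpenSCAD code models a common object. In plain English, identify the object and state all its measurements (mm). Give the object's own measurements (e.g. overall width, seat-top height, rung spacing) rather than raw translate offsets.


An open-topped rectangular box: outside dimensions 364×338×113 mm, with a uniform wall and base thickness of 20 mm. The base is a full 364×338 slab on the floor; four walls sit on top of the base. The front and back walls (the −y and +y sides) span the full width; the two side walls fit between them.


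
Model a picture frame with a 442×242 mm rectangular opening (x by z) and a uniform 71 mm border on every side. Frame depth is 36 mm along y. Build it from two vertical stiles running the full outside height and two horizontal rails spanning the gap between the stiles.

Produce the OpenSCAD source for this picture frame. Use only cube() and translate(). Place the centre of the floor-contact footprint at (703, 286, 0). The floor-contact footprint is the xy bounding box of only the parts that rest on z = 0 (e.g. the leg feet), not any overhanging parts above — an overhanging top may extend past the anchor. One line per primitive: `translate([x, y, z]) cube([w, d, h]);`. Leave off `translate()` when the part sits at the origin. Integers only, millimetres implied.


translate([411, 268, 0]) cube([71, 36, 384]);
translate([924, 268, 0]) cube([71, 36, 384]);
translate([482, 268, 0]) cube([442, 36, 71]);
translate([482, 268, 313]) cube([442, 36, 71]);


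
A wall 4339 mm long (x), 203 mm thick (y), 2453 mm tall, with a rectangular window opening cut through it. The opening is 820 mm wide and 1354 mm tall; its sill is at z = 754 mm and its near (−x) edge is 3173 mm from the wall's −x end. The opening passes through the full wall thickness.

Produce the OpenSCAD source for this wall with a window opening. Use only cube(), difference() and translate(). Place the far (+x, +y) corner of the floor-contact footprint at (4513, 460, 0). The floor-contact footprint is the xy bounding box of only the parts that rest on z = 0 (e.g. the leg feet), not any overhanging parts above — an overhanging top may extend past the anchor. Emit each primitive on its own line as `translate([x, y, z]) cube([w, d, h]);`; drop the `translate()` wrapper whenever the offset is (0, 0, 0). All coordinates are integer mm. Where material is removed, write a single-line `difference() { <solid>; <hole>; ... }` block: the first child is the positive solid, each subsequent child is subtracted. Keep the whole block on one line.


difference() { translate([174, 257, 0]) cube([4339, 203, 2453]); translate([3347, 257, 754]) cube([820, 203, 1354]); }


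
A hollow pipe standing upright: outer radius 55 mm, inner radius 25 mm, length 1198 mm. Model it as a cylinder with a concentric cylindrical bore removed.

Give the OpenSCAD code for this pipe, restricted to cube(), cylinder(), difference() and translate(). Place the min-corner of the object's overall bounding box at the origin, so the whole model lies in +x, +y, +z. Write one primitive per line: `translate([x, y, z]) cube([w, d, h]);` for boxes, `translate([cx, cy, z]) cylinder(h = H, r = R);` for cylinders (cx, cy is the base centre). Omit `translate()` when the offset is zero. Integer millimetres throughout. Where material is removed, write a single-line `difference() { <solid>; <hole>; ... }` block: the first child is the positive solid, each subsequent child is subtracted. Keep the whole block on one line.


difference() { translate([55, 55, 0]) cylinder(h = 1198, r = 55); translate([55, 55, 0]) cylinder(h = 1198, r = 25); }


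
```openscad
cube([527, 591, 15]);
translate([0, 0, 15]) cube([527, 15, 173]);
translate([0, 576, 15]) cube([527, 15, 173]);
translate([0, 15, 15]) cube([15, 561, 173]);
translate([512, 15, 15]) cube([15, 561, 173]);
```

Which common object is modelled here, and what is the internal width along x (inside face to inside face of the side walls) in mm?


An open box. The internal width is 497 mm.

A 527×591 base slab with four walls standing on it — an open box. The base is 527 mm wide and the walls are 15 mm thick, so the internal width is 527 − 2 × 15 = 497 mm.


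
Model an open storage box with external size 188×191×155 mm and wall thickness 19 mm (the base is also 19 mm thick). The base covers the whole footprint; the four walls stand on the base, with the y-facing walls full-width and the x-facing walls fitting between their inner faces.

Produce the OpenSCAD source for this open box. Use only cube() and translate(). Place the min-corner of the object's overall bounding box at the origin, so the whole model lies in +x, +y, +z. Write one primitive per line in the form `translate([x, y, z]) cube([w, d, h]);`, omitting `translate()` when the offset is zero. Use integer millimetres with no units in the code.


cube([188, 191, 19]);
translate([0, 0, 19]) cube([188, 19, 136]);
translate([0, 172, 19]) cube([188, 19, 136]);
translate([0, 19, 19]) cube([19, 153, 136]);
translate([169, 19, 19]) cube([19, 153, 136]);


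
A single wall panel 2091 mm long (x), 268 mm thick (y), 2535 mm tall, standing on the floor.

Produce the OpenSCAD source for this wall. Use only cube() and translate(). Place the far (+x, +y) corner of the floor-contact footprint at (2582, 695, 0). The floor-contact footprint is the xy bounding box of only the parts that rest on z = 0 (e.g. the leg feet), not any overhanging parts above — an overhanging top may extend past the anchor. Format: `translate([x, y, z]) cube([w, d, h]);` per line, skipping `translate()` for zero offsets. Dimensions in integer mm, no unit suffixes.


translate([491, 427, 0]) cube([2091, 268, 2535]);


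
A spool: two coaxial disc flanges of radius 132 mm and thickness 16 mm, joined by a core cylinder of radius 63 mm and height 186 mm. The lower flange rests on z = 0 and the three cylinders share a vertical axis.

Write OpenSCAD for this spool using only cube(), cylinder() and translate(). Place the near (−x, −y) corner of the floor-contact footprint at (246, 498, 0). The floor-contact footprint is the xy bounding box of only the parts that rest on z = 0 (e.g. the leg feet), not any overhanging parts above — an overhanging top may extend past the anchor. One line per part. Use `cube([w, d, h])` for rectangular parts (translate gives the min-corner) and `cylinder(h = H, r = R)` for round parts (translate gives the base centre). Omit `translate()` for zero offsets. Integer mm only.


translate([378, 630, 0]) cylinder(h = 16, r = 132);
translate([378, 630, 16]) cylinder(h = 186, r = 63);
translate([378, 630, 202]) cylinder(h = 16, r = 132);


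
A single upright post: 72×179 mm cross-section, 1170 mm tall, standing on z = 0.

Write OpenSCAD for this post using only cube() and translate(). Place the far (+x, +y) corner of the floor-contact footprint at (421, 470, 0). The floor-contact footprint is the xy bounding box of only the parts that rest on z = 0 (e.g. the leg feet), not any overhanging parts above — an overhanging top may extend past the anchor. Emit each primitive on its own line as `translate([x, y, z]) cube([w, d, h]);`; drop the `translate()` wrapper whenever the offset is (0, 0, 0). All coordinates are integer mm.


translate([349, 291, 0]) cube([72, 179, 1170]);


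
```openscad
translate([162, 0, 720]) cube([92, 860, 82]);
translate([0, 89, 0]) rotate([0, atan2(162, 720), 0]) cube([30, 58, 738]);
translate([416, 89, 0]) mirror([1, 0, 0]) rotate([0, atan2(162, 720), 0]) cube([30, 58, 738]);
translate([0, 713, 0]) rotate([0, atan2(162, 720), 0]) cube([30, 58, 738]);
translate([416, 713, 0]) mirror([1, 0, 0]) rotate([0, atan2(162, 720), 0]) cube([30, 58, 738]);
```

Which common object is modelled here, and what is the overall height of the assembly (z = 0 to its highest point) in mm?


A sawhorse. The overall height is 802 mm.

A beam across two mirrored pairs of raked legs — a sawhorse. The beam's underside is at z = 720 (matching the legs' vertical rise in atan2(162, 720)) and the beam is 82 mm tall, so its top is at 720 + 82 = 802 mm. The raked legs top out at the beam's underside, so that is the highest point.


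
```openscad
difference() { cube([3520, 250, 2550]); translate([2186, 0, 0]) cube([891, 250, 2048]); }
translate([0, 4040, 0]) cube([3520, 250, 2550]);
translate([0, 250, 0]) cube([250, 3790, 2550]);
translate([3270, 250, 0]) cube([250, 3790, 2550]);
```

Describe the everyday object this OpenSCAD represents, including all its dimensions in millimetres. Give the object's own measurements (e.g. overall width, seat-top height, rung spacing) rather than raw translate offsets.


A single room: four walls, each 2550 mm tall and 250 mm thick, enclosing an outside footprint 3520×4290 mm (x × y), no floor or roof. The front and back walls (−y and +y sides) run the full x-width; the side walls fit between their inner faces. A door opening 891 mm wide and 2048 mm tall is cut through the front wall from the floor up, its −x edge 2186 mm from the wall's −x end.


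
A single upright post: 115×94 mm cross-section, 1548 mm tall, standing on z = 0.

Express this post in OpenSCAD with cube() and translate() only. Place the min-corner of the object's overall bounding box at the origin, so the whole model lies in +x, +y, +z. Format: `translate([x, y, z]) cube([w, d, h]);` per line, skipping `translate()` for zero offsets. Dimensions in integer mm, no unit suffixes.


cube([115, 94, 1548]);


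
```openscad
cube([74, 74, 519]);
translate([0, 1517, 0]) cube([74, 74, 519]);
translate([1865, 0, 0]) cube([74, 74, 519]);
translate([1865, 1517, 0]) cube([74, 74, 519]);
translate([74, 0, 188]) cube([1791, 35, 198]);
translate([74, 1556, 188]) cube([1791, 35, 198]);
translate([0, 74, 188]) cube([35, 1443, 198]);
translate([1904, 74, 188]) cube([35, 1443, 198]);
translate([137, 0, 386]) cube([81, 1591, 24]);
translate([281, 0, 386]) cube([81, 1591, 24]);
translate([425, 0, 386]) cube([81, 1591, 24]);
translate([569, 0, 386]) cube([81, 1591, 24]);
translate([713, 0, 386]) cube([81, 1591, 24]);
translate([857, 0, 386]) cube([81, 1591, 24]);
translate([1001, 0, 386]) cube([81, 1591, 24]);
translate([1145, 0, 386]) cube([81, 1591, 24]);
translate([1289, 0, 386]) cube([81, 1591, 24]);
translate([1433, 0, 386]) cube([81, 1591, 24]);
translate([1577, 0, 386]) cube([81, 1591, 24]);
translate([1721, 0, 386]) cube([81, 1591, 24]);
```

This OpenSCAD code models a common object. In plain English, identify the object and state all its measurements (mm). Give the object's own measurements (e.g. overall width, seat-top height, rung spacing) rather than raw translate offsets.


A bed frame 1939 mm long (x) by 1591 mm wide (y). Four 74×74 mm corner posts, 519 mm tall, at the corners of the footprint. Four rails of 35 mm thickness and 198 mm height run between adjacent posts with their undersides at z = 188 mm, their outer faces flush with the outside of the frame (the two x-running rails run between the posts' inner faces; the two y-running rails run between the posts' inner faces). 12 slats, each 81 mm wide (x) and 24 mm thick, lie across the top of the two x-running rails, running the full 1591 mm width of the frame in y; along x they sit between the end posts with a 63 mm gap after the −x posts and between neighbouring slats and before the +x posts.


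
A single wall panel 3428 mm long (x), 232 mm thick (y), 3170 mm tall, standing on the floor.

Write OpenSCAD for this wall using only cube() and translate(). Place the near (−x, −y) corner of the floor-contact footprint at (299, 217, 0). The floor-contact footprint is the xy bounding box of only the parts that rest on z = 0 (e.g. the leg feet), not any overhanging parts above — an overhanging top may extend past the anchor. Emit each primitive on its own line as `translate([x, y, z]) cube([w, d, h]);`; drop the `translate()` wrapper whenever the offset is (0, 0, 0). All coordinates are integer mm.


translate([299, 217, 0]) cube([3428, 232, 3170]);


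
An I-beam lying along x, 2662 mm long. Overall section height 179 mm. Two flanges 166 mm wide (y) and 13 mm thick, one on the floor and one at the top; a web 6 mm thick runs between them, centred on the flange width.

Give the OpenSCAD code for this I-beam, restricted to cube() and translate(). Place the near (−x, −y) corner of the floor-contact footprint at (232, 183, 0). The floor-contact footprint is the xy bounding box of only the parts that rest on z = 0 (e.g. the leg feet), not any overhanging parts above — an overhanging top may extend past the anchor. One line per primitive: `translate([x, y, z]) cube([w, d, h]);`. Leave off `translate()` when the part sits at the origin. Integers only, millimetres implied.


translate([232, 183, 0]) cube([2662, 166, 13]);
translate([232, 263, 13]) cube([2662, 6, 153]);
translate([232, 183, 166]) cube([2662, 166, 13]);


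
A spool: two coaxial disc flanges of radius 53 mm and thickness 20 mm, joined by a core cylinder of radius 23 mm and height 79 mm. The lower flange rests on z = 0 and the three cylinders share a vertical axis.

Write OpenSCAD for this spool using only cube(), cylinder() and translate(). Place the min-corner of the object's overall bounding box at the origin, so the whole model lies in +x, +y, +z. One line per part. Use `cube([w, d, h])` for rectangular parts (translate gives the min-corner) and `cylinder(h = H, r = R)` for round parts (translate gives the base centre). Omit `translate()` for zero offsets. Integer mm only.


translate([53, 53, 0]) cylinder(h = 20, r = 53);
translate([53, 53, 20]) cylinder(h = 79, r = 23);
translate([53, 53, 99]) cylinder(h = 20, r = 53);


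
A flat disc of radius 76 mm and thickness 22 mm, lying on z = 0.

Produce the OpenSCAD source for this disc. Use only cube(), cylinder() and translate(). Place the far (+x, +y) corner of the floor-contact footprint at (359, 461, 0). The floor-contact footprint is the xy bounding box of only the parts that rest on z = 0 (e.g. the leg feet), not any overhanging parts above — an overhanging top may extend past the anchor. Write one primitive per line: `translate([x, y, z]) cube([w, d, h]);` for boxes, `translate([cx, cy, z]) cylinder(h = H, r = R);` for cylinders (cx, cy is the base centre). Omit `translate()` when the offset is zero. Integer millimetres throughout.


translate([283, 385, 0]) cylinder(h = 22, r = 76);


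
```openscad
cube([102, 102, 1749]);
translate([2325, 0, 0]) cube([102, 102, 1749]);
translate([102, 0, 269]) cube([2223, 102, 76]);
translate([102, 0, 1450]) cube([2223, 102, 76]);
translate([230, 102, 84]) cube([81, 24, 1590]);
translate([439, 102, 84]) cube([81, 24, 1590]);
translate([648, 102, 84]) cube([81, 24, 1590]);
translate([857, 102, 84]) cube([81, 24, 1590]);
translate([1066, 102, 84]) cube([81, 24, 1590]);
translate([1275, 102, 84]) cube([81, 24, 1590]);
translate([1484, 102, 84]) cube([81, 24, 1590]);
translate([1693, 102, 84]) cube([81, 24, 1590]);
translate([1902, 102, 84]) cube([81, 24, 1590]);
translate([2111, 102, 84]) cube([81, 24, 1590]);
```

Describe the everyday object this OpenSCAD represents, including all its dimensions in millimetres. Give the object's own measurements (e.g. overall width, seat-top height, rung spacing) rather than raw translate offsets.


A fence section. Two 102×102 mm posts, 1749 mm tall, stand on the floor with a clear span of 2223 mm between their inner faces. Two horizontal rails of 102×76 mm section span the gap between the posts with their undersides at z = 269 mm and z = 1450 mm, flush with the posts' −y face. 10 pickets, each 81 mm wide, 24 mm thick and 1590 mm tall, are fixed to the +y face of the rails with their bottoms at z = 84 mm, spaced across the span with a 128 mm gap after the −x post and between neighbouring pickets, with 133 mm left before the +x post.


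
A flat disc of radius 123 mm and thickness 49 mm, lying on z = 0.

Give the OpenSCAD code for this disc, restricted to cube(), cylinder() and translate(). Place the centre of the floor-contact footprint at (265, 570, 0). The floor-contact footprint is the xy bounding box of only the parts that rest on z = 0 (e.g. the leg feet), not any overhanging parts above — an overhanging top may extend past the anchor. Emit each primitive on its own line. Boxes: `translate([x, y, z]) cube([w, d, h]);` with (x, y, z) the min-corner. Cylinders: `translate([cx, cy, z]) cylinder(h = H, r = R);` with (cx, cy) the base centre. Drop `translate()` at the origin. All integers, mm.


translate([265, 570, 0]) cylinder(h = 49, r = 123);


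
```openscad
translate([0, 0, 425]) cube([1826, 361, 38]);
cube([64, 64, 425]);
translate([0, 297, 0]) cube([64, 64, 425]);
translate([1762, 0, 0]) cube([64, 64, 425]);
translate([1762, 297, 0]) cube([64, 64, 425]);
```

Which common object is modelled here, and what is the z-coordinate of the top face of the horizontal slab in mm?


A bench. The seat-top height is 463 mm.

A long slab on four corner posts — a bench. The slab sits at z = 425 with thickness 38, so the top is 425 + 38 = 463 mm.


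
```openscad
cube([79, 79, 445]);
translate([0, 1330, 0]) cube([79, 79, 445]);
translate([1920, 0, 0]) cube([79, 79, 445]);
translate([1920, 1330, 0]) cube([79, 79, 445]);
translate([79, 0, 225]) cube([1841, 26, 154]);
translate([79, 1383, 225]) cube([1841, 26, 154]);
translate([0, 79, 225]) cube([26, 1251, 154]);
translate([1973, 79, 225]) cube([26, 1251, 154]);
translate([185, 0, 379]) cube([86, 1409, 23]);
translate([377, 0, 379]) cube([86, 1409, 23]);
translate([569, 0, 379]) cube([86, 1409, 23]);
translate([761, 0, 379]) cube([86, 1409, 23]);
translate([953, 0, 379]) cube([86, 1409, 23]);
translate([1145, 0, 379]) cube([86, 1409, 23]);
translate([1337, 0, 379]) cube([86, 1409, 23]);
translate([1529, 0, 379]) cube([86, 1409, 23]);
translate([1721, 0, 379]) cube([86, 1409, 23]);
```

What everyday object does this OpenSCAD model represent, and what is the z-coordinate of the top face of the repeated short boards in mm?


A bed frame. The slat-top height is 402 mm.

Four posts, four rails, and a row of slats — a bed frame. Slats sit on the rails at z = 225 + 154 = 379; with slat thickness 23, the top is 402 mm.


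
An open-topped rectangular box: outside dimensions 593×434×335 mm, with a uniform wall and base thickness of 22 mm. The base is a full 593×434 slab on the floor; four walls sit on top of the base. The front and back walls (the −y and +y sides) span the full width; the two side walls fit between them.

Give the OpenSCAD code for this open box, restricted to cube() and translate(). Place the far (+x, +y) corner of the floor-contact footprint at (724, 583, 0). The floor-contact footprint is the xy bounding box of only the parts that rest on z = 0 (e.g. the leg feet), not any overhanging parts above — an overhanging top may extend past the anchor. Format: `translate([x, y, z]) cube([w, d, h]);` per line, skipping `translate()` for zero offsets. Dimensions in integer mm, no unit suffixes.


translate([131, 149, 0]) cube([593, 434, 22]);
translate([131, 149, 22]) cube([593, 22, 313]);
translate([131, 561, 22]) cube([593, 22, 313]);
translate([131, 171, 22]) cube([22, 390, 313]);
translate([702, 171, 22]) cube([22, 390, 313]);


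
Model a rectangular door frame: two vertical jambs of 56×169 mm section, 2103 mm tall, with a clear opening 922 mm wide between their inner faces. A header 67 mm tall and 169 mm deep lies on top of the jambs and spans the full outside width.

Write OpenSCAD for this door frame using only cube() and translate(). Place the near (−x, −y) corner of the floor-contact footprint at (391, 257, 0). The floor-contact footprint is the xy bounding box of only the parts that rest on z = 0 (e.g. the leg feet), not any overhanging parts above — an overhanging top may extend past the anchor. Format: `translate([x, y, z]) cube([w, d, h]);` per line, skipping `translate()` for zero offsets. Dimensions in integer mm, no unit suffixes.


translate([391, 257, 0]) cube([56, 169, 2103]);
translate([1369, 257, 0]) cube([56, 169, 2103]);
translate([391, 257, 2103]) cube([1034, 169, 67]);


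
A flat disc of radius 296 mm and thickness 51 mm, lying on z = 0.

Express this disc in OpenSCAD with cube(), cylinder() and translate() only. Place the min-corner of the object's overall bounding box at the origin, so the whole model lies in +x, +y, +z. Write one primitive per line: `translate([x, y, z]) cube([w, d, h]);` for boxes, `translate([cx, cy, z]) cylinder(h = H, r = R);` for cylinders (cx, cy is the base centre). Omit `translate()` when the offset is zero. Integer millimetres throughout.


translate([296, 296, 0]) cylinder(h = 51, r = 296);


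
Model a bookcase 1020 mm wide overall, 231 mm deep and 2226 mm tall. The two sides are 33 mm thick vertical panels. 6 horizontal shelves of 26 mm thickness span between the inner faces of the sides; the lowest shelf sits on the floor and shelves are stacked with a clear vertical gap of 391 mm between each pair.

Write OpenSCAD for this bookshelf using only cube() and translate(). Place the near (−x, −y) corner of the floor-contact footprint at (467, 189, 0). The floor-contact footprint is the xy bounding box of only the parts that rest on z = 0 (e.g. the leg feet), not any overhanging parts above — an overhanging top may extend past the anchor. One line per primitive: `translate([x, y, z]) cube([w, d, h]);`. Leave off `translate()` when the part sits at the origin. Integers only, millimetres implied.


translate([467, 189, 0]) cube([33, 231, 2226]);
translate([1454, 189, 0]) cube([33, 231, 2226]);
translate([500, 189, 0]) cube([954, 231, 26]);
translate([500, 189, 417]) cube([954, 231, 26]);
translate([500, 189, 834]) cube([954, 231, 26]);
translate([500, 189, 1251]) cube([954, 231, 26]);
translate([500, 189, 1668]) cube([954, 231, 26]);
translate([500, 189, 2085]) cube([954, 231, 26]);


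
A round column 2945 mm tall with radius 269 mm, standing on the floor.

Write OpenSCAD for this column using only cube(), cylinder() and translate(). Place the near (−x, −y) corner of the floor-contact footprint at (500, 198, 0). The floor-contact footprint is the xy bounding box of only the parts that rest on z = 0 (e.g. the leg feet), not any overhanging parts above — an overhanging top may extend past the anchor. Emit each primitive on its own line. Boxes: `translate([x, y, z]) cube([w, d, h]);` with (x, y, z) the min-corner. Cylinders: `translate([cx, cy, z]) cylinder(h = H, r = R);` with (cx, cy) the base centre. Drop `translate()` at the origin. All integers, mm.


translate([769, 467, 0]) cylinder(h = 2945, r = 269);


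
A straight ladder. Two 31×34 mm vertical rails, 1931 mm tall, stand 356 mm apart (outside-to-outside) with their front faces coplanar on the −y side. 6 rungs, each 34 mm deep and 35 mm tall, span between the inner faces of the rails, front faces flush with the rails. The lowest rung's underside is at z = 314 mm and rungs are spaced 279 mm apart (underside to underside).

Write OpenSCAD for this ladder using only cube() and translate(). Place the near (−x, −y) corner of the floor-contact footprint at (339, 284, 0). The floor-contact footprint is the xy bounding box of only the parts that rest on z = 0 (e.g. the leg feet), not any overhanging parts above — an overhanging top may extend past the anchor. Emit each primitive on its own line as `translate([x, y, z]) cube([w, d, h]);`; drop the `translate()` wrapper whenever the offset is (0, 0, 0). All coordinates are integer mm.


translate([339, 284, 0]) cube([31, 34, 1931]);
translate([664, 284, 0]) cube([31, 34, 1931]);
translate([370, 284, 314]) cube([294, 34, 35]);
translate([370, 284, 593]) cube([294, 34, 35]);
translate([370, 284, 872]) cube([294, 34, 35]);
translate([370, 284, 1151]) cube([294, 34, 35]);
translate([370, 284, 1430]) cube([294, 34, 35]);
translate([370, 284, 1709]) cube([294, 34, 35]);


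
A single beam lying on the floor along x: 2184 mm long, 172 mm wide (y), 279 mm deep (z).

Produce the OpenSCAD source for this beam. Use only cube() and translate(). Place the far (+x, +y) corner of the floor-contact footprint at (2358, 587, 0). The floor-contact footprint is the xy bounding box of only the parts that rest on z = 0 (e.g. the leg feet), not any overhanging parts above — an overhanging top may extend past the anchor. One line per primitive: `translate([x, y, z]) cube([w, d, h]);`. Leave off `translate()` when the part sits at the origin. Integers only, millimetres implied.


translate([174, 415, 0]) cube([2184, 172, 279]);


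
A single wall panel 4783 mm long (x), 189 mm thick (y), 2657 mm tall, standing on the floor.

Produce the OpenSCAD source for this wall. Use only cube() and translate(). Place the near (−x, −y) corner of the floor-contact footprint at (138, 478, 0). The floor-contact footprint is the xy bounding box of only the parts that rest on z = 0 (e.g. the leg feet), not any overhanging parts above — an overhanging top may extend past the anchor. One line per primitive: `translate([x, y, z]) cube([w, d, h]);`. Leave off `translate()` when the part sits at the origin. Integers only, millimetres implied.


translate([138, 478, 0]) cube([4783, 189, 2657]);


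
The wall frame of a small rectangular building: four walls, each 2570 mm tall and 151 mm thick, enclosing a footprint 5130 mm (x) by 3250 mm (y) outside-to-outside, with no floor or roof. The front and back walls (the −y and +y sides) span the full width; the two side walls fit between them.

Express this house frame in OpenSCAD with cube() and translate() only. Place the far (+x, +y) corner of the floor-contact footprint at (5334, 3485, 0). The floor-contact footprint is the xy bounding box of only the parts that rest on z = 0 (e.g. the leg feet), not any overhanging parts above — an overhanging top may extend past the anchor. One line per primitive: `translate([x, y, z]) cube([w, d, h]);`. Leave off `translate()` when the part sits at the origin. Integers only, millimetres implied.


translate([204, 235, 0]) cube([5130, 151, 2570]);
translate([204, 3334, 0]) cube([5130, 151, 2570]);
translate([204, 386, 0]) cube([151, 2948, 2570]);
translate([5183, 386, 0]) cube([151, 2948, 2570]);


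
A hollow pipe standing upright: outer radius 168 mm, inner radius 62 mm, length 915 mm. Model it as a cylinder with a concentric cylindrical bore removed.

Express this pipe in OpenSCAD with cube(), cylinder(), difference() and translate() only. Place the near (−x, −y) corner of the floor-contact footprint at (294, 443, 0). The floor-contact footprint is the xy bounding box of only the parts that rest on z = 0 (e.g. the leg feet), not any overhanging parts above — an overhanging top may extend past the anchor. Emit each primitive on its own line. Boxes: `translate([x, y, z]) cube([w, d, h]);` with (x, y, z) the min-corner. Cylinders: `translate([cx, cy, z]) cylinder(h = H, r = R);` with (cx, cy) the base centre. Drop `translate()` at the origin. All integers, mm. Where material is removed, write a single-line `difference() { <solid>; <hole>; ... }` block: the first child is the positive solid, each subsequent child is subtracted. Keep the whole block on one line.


difference() { translate([462, 611, 0]) cylinder(h = 915, r = 168); translate([462, 611, 0]) cylinder(h = 915, r = 62); }


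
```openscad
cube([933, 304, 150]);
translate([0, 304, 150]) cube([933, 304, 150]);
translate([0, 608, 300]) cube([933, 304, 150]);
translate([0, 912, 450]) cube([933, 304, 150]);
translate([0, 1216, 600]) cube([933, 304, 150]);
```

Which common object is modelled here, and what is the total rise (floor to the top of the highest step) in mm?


A staircase. The total rise is 750 mm.

5 identical blocks, each offset up and back from the previous — a staircase. Each step is 150 mm tall and there are 5 of them, so the total rise is 5 × 150 = 750 mm.


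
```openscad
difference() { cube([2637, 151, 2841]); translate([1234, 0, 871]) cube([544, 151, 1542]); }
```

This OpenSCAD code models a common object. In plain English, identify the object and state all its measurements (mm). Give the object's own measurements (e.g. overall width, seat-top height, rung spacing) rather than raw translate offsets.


A wall 2637 mm long (x), 151 mm thick (y), 2841 mm tall, with a rectangular window opening cut through it. The opening is 544 mm wide and 1542 mm tall; its sill is at z = 871 mm and its near (−x) edge is 1234 mm from the wall's −x end. The opening passes through the full wall thickness.


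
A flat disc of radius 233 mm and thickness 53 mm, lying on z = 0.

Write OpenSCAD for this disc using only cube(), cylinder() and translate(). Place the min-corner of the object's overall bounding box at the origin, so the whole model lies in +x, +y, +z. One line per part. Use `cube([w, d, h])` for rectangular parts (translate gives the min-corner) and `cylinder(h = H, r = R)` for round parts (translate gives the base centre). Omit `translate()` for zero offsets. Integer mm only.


translate([233, 233, 0]) cylinder(h = 53, r = 233);


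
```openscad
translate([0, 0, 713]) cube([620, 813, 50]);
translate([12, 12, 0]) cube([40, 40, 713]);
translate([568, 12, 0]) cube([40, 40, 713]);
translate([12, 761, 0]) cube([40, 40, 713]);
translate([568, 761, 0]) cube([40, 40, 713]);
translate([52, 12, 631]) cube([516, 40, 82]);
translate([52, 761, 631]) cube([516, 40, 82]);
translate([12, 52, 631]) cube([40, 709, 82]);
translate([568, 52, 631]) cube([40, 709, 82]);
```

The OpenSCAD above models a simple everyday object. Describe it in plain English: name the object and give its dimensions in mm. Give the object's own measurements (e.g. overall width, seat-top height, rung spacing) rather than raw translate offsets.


A rectangular dining table. The top is 620×813×50 mm with its upper surface at z = 763 mm. It stands on four 40×40 mm square legs, each inset 12 mm from the nearest pair of top edges, running from the floor to the underside of the top. Four apron rails, 40 mm thick and 82 mm tall, run between adjacent legs with their top edges flush with the underside of the top and their outer faces flush with the legs' outer faces.


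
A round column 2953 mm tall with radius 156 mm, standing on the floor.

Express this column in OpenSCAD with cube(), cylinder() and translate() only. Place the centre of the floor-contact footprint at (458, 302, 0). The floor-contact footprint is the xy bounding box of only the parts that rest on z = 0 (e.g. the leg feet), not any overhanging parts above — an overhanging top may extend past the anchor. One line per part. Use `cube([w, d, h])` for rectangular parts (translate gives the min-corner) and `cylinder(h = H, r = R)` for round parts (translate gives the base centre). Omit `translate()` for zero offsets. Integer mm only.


translate([458, 302, 0]) cylinder(h = 2953, r = 156);
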